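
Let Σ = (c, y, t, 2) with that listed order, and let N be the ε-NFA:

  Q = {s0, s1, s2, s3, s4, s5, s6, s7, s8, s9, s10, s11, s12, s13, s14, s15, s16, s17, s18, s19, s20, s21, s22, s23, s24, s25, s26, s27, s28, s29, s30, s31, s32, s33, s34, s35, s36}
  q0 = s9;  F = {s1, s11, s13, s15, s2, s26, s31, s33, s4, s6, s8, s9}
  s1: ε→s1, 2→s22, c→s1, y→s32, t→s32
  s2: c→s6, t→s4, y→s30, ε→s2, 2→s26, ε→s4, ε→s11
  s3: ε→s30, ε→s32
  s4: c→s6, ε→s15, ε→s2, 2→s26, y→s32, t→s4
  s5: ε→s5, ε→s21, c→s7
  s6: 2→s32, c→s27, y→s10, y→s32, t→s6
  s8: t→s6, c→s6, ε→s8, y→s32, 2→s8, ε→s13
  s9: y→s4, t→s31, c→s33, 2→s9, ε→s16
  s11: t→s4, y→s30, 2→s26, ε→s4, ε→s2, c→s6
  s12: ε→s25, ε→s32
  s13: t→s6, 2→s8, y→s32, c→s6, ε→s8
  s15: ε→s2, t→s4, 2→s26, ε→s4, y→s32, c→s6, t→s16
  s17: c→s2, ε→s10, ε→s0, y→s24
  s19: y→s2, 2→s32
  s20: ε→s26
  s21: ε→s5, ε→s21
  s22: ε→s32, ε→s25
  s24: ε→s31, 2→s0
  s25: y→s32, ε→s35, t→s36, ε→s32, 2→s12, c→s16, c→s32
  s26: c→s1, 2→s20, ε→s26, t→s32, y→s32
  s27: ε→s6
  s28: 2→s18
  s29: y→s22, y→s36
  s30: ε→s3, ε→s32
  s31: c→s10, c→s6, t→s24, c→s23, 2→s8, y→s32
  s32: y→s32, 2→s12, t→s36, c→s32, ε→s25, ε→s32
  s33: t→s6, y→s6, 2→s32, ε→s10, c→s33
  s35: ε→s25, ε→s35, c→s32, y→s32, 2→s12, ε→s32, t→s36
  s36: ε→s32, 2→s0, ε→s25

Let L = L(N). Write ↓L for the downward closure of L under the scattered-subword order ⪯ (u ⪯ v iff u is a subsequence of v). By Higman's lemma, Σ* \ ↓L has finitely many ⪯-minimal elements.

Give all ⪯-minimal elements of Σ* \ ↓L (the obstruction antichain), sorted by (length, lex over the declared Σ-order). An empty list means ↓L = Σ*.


|Q|=37, |F|=12, |δ|=117 (42 ε).
min D↑ (9 st, q0=0, F={5}): 0:c→1,y→2,t→3,2→0 1:c→1,y→4,t→4,2→5 2:c→4,y→5,t→2,2→6 3:c→4,y→5,t→3,2→7 4:c→4,y→5,t→4,2→5 5:c→5,y→5,t→5,2→5 6:c→8,y→5,t→5,2→6 7:c→4,y→5,t→4,2→7 8:c→8,y→5,t→5,2→5 [Hopcroft].
'c2': run [27, 14, 8] end={s0,s12,s16,s22,s25,s32,s35,s36} rej; 2/2 del acc.
'yy': run [27, 20, 10] end={s0,s10,s12,s16,s25,s3,s30,s32,s35,s36} rej; 2/2 deletions ∈↓L.
'ty': N↓-sim [27, 25, 10] end={s0,s10,s12,s16,s25,s3,s30,s32,s35,s36} ∉↓L; 2/2 del acc.
'y2t': run [27, 20, 11, 7] end={s0,s12,s16,s25,s32,s35,s36} — reject; 3/3 deletions ∈↓L.
't2t2': N↓-sim [27, 25, 16, 10, 7] end={s0,s12,s16,s25,s32,s35,s36} — reject; 4/4 del acc.
5 minimals (antichain).

A = [c2, yy, ty, y2t, t2t2].


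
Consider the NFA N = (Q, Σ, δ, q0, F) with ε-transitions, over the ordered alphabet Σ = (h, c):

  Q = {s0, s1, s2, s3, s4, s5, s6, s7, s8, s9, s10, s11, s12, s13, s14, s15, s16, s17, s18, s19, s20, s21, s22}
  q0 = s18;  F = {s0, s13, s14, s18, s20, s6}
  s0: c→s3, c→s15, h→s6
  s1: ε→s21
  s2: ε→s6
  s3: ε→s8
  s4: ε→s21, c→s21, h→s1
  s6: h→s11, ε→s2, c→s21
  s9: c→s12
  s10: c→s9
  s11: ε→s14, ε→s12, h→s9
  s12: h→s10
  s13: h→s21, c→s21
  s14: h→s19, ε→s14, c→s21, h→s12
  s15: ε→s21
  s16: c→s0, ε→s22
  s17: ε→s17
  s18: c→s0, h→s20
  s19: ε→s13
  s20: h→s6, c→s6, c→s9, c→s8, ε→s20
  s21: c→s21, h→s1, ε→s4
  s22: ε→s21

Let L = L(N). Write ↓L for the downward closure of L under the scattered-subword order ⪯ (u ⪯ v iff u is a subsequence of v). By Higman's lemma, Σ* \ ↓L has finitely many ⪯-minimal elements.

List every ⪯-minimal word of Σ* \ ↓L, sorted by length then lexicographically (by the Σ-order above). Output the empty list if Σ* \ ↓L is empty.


|Q|=23, |F|=6, |δ|=40 (15 ε).
min D↑ (7 st, q0=0, F={4}): 0:h→1,c→2 1:h→3,c→3 2:h→3,c→4 3:h→5,c→4 4:h→4,c→4 5:h→6,c→4 6:h→4,c→4 [Hopcroft].
'cc': N↓-sim [18, 16, 9] end={s1,s10,s12,s15,s21,s3,s4,s8,s9} rej; 2/2 del acc.
'hhc': run [18, 14, 12, 6] end={s1,s10,s12,s21,s4,s9} rej; 3/3 single-dels accept.
'hhhhh': N↓-sim [18, 14, 12, 10, 8, 6] end={s1,s10,s12,s21,s4,s9} — reject; 5/5 deletions ∈↓L.
'hchhh': |S_i|=[18, 14, 13, 10, 8, 6] end={s1,s10,s12,s21,s4,s9} ∉↓L; 5/5 single-dels accept.
'chhhh': |S_i|=[18, 16, 12, 10, 8, 6] end={s1,s10,s12,s21,s4,s9} rej; 5/5 del acc.
5 obstructions.

A = [cc, hhc, hhhhh, hchhh, chhhh].


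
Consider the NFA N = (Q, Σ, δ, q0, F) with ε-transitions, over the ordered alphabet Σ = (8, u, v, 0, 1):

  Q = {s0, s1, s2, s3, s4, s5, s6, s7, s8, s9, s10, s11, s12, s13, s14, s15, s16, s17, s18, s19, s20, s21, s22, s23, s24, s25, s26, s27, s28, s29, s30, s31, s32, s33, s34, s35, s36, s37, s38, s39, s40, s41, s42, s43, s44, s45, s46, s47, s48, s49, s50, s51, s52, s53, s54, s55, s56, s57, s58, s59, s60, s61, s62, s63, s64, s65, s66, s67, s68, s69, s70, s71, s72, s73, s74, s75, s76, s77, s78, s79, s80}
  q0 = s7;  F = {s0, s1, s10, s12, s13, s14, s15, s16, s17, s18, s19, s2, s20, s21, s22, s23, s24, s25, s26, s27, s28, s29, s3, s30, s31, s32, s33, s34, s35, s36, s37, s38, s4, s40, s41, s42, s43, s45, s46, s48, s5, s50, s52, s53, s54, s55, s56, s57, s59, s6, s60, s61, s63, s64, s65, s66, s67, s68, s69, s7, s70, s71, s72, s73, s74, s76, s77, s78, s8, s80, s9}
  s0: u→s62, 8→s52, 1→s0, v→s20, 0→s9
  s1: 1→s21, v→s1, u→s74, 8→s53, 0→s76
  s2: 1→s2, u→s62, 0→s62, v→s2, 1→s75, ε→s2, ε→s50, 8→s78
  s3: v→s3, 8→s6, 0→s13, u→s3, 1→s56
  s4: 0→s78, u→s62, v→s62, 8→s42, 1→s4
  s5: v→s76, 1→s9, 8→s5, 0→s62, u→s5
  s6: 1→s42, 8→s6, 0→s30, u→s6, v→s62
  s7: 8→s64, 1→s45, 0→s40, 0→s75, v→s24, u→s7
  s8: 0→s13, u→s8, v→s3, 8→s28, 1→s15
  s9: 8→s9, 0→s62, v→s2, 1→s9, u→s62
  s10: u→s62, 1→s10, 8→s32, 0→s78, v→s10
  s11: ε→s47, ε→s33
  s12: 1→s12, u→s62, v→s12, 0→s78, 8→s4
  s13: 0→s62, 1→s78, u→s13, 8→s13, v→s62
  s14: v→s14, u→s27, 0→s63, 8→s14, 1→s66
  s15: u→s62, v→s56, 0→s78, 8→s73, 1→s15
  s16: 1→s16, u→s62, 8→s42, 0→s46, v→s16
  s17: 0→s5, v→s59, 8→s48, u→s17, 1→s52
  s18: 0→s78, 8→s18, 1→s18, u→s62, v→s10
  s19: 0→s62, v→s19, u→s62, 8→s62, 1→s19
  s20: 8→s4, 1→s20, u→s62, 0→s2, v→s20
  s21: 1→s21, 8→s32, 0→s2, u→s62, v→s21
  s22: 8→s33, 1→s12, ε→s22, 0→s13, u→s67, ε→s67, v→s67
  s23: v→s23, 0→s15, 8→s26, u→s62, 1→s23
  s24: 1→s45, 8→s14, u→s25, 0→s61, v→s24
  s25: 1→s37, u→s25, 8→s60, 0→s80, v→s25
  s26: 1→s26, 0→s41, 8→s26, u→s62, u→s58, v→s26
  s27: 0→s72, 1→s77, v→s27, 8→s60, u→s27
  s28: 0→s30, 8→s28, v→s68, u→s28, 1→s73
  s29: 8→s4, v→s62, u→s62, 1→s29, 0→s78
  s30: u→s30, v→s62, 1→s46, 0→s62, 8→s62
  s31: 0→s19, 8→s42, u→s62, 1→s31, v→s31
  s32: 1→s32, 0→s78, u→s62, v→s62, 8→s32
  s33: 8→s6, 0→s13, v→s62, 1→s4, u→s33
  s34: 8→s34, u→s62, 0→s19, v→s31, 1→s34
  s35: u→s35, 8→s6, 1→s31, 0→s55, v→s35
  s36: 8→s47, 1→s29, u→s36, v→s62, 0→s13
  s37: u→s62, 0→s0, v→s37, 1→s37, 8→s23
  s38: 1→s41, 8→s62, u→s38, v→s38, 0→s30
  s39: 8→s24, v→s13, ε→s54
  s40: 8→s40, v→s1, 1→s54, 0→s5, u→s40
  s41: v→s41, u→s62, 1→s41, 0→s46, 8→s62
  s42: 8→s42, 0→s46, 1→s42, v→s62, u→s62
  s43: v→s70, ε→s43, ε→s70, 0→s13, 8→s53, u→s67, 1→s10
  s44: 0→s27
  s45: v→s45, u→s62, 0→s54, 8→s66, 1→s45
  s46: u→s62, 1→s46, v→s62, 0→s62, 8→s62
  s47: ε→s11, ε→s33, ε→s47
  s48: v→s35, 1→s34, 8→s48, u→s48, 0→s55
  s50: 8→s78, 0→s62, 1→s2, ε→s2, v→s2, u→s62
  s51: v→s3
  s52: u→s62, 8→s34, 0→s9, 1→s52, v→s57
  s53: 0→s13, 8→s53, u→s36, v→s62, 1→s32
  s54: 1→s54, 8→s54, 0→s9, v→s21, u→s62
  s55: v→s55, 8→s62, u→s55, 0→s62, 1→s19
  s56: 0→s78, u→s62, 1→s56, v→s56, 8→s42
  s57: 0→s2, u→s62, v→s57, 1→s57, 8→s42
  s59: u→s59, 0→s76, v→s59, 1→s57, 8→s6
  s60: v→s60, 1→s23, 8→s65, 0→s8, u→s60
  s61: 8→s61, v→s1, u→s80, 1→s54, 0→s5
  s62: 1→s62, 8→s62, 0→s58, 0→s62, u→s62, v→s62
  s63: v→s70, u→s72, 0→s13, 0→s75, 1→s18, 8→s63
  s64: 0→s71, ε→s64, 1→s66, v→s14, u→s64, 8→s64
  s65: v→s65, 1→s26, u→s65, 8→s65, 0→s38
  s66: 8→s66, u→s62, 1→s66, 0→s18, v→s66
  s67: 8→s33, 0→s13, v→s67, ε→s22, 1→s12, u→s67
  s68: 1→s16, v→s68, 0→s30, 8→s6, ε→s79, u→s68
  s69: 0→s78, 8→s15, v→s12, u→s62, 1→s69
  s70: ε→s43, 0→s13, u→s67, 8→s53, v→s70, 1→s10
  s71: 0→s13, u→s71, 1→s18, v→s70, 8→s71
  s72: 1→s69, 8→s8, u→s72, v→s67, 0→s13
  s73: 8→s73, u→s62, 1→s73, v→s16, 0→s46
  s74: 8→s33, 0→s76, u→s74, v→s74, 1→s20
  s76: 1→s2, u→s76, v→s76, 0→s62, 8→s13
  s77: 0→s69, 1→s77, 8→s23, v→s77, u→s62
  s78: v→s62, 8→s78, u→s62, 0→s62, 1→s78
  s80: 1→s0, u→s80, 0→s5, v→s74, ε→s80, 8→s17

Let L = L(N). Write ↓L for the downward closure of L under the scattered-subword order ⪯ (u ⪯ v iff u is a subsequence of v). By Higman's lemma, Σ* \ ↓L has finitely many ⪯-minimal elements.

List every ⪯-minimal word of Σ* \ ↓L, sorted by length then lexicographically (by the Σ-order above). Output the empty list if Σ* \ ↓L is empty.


|Q|=81, |F|=71, |δ|=387 (18 ε).
min D↑ (69 st, q0=0, F={13}): 0:8→1,u→0,v→2,0→3,1→4 1:8→1,u→1,v→5,0→6,1→7 2:8→5,u→8,v→2,0→9,1→4 3:8→3,u→3,v→10,0→11,1→12 4:8→7,u→13,v→4,0→12,1→4 5:8→5,u→14,v→5,0→15,1→7 6:8→6,u→6,v→16,0→17,1→18 7:8→7,u→13,v→7,0→18,1→7 8:8→19,u→8,v→8,0→20,1→21 9:8→9,u→20,v→10,0→11,1→12 10:8→22,u→23,v→10,0→24,1→25 11:8→11,u→11,v→24,0→13,1→26 12:8→12,u→13,v→25,0→26,1→12 13:8→13,u→13,v→13,0→13,1→13 14:8→19,u→14,v→14,0→27,1→28 15:8→15,u→27,v→16,0→17,1→18 16:8→22,u→29,v→16,0→17,1→30 17:8→17,u→17,v→13,0→13,1→31 18:8→18,u→13,v→30,0→31,1→18 19:8→32,u→19,v→19,0→33,1→34 20:8→35,u→20,v→23,0→11,1→36 21:8→34,u→13,v→21,0→36,1→21 22:8→22,u→37,v→13,0→17,1→38 23:8→39,u→23,v→23,0→24,1→40 24:8→17,u→24,v→24,0→13,1→41 25:8→38,u→13,v→25,0→41,1→25 26:8→26,u→13,v→41,0→13,1→26 27:8→33,u→27,v→29,0→17,1→42 28:8→34,u→13,v→28,0→42,1→28 29:8→39,u→29,v→29,0→17,1→43 30:8→38,u→13,v→30,0→31,1→30 31:8→31,u→13,v→13,0→13,1→31 32:8→32,u→32,v→32,0→44,1→45 33:8→46,u→33,v→47,0→17,1→48 34:8→45,u→13,v→34,0→48,1→34 35:8→49,u→35,v→50,0→11,1→51 36:8→51,u→13,v→40,0→26,1→36 37:8→39,u→37,v→13,0→17,1→52 38:8→38,u→13,v→13,0→31,1→38 39:8→53,u→39,v→13,0→17,1→54 40:8→54,u→13,v→40,0→41,1→40 41:8→31,u→13,v→41,0→13,1→41 42:8→48,u→13,v→43,0→31,1→42 43:8→54,u→13,v→43,0→31,1→43 44:8→13,u→44,v→44,0→55,1→56 45:8→45,u→13,v→45,0→56,1→45 46:8→46,u→46,v→57,0→55,1→58 47:8→53,u→47,v→47,0→17,1→59 48:8→58,u→13,v→59,0→31,1→48 49:8→49,u→49,v→60,0→61,1→62 50:8→53,u→50,v→50,0→24,1→63 51:8→62,u→13,v→63,0→26,1→51 52:8→54,u→13,v→13,0→31,1→52 53:8→53,u→53,v→13,0→55,1→64 54:8→64,u→13,v→13,0→31,1→54 55:8→13,u→55,v→13,0→13,1→65 56:8→13,u→13,v→56,0→65,1→56 57:8→53,u→57,v→57,0→55,1→66 58:8→58,u→13,v→66,0→65,1→58 59:8→64,u→13,v→59,0→31,1→59 60:8→53,u→60,v→60,0→61,1→67 61:8→13,u→61,v→61,0→13,1→68 62:8→62,u→13,v→67,0→68,1→62 63:8→64,u→13,v→63,0→41,1→63 64:8→64,u→13,v→13,0→65,1→64 65:8→13,u→13,v→13,0→13,1→65 66:8→64,u→13,v→66,0→65,1→66 67:8→64,u→13,v→67,0→68,1→67 68:8→13,u→13,v→68,0→13,1→68 [Hopcroft].
'1u': N↓-sim [77, 36, 2] end={s58,s62} rej; 2/2 del acc.
'000': run [77, 63, 14, 2] end={s58,s62} ∉↓L; 3/3 del acc.
'800v': N↓-sim [77, 72, 46, 7, 2] end={s58,s62} — reject; 4/4 single-dels accept.
'0v8v': |S_i|=[77, 63, 43, 16, 2] end={s58,s62} — reject; 4/4 del acc.
'vu8808': |S_i|=[77, 73, 58, 43, 29, 8, 2] end={s58,s62} ∉↓L; 6/6 single-dels accept.
5 words, ⪯-incomp.

min(Σ*\↓L) = [1u, 000, 800v, 0v8v, vu8808].


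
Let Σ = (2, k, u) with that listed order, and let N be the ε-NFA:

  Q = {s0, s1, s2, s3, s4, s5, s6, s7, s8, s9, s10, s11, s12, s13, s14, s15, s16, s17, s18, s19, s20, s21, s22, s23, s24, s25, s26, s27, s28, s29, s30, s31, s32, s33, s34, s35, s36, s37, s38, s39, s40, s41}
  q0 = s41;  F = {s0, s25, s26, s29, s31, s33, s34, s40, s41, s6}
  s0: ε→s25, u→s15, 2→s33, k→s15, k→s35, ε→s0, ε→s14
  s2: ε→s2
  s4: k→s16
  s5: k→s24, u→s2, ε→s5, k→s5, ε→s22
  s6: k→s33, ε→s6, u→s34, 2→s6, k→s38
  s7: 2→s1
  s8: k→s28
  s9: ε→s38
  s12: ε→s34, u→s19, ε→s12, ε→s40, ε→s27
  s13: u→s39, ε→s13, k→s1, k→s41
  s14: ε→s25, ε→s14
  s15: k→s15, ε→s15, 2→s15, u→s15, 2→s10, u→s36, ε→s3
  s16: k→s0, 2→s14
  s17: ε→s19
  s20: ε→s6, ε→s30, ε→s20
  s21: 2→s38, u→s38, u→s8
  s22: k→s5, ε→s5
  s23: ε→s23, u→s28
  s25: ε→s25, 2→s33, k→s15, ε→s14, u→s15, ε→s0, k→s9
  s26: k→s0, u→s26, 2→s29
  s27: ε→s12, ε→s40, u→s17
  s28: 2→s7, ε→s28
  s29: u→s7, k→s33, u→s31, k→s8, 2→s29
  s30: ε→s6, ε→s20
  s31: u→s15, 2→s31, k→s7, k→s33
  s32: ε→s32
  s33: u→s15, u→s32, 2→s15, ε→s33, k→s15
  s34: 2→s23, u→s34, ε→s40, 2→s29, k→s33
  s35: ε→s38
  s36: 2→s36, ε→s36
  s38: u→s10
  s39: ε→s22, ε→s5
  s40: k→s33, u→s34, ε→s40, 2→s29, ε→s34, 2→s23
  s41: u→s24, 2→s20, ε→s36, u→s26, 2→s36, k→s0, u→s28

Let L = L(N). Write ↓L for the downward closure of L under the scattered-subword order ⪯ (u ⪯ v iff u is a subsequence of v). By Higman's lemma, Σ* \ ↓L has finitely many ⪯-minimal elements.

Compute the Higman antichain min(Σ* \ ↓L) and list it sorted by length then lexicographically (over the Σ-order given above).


|Q|=42, |F|=10, |δ|=109 (41 ε).
min D↑ (9 st, q0=0, F={6}): 0:2→1,k→2,u→3 1:2→1,k→4,u→5 2:2→4,k→6,u→6 3:2→7,k→2,u→3 4:2→6,k→6,u→6 5:2→7,k→4,u→5 6:2→6,k→6,u→6 7:2→7,k→4,u→8 8:2→8,k→4,u→6 [Hopcroft].
'kk': |S_i|=[27, 16, 10] end={s1,s10,s15,s28,s3,s35,s36,s38,s7,s9} rej; 2/2 single-dels accept.
'ku': N↓-sim [27, 16, 5] end={s10,s15,s3,s32,s36} — reject; 2/2 single-dels accept.
'2k2': |S_i|=[27, 19, 11, 6] end={s1,s10,s15,s3,s36,s7} rej; 3/3 del acc.
'k22': |S_i|=[27, 16, 8, 5] end={s1,s10,s15,s3,s36} rej; 3/3 deletions ∈↓L.
'u2uu': |S_i|=[27, 23, 13, 10, 5] end={s10,s15,s3,s32,s36} rej; 4/4 single-dels accept.
5 minimals (antichain).

Antichain: [kk, ku, 2k2, k22, u2uu].


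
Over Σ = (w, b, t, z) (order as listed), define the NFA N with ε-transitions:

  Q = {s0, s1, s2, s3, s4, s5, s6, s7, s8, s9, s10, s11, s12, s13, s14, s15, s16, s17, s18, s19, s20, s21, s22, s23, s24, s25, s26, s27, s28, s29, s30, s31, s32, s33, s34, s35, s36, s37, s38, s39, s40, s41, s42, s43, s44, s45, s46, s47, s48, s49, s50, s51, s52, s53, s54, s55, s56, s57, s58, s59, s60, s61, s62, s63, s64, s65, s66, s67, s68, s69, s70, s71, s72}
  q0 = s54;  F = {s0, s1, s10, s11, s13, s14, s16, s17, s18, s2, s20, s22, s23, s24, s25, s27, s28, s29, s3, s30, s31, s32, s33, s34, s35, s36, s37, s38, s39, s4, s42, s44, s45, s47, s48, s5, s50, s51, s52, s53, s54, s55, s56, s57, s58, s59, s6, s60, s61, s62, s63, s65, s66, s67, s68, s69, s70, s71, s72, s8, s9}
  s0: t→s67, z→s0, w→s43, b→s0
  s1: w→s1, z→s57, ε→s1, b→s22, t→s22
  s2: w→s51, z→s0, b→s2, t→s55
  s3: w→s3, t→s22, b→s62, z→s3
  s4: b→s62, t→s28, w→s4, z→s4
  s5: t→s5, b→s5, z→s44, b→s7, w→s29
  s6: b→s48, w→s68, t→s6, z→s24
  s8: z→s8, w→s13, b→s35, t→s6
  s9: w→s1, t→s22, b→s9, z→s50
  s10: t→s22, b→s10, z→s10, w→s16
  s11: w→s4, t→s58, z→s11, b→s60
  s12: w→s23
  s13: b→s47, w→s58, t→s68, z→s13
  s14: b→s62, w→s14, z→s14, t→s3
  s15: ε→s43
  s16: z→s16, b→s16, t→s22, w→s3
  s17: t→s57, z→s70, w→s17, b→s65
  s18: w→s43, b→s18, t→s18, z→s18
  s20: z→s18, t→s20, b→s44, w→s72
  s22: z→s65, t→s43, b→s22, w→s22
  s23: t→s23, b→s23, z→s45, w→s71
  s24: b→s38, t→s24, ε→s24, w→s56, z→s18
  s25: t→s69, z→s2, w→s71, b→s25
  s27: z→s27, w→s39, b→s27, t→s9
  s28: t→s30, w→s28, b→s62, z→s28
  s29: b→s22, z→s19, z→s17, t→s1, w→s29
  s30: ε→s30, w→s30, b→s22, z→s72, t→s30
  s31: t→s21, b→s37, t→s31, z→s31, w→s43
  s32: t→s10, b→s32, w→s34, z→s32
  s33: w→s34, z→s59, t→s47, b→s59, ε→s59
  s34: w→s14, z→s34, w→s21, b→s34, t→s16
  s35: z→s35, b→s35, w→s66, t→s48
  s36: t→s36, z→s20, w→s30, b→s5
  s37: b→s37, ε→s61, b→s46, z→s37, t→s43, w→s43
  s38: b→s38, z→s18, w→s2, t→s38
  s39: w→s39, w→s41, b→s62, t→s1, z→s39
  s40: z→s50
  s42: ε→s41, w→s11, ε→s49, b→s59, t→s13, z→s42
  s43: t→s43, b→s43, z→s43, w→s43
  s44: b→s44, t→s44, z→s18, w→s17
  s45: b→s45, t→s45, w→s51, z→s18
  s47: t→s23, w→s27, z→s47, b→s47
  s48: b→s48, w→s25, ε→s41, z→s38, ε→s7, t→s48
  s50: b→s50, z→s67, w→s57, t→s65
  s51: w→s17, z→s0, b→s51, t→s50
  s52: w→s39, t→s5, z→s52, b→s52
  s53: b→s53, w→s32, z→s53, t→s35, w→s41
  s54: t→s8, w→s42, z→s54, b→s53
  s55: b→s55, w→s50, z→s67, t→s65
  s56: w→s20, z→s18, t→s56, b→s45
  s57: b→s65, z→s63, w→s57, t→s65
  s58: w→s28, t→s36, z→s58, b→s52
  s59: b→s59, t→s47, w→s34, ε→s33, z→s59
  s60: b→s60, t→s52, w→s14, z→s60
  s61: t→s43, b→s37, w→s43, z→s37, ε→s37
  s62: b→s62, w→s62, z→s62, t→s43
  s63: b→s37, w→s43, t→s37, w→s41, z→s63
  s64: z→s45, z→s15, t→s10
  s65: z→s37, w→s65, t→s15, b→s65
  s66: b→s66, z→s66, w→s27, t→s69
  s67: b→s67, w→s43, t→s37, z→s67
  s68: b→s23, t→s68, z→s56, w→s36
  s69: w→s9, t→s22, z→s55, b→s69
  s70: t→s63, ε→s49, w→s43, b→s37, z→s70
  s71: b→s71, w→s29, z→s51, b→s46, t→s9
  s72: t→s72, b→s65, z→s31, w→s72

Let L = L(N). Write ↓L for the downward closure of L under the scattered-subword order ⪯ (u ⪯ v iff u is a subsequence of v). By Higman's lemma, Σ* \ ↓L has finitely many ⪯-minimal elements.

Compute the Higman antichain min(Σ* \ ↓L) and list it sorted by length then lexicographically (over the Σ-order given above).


|Q|=73, |F|=61, |δ|=275 (13 ε).
min D↑ (60 st, q0=0, F={34}): 0:w→1,b→2,t→3,z→0 1:w→4,b→5,t→6,z→1 2:w→7,b→2,t→8,z→2 3:w→6,b→8,t→9,z→3 4:w→10,b→11,t→12,z→4 5:w→13,b→5,t→14,z→5 6:w→12,b→14,t→15,z→6 7:w→13,b→7,t→16,z→7 8:w→17,b→8,t→18,z→8 9:w→15,b→18,t→9,z→19 10:w→10,b→20,t→21,z→10 11:w→22,b→11,t→23,z→11 12:w→21,b→23,t→24,z→12 13:w→22,b→13,t→25,z→13 14:w→26,b→14,t→27,z→14 15:w→24,b→27,t→15,z→28 16:w→25,b→16,t→29,z→16 17:w→26,b→17,t→30,z→17 18:w→31,b→18,t→18,z→32 19:w→28,b→32,t→19,z→33 20:w→20,b→20,t→34,z→20 21:w→21,b→20,t→35,z→21 22:w→22,b→20,t→36,z→22 23:w→37,b→23,t→38,z→23 24:w→35,b→38,t→24,z→39 25:w→36,b→25,t→29,z→25 26:w→37,b→26,t→40,z→26 27:w→41,b→27,t→27,z→42 28:w→39,b→42,t→28,z→33 29:w→29,b→29,t→34,z→43 30:w→40,b→30,t→29,z→44 31:w→41,b→31,t→30,z→45 32:w→45,b→32,t→32,z→33 33:w→34,b→33,t→33,z→33 34:w→34,b→34,t→34,z→34 35:w→35,b→29,t→35,z→46 36:w→36,b→20,t→29,z→36 37:w→37,b→20,t→47,z→37 38:w→48,b→38,t→38,z→49 39:w→46,b→49,t→39,z→33 40:w→47,b→40,t→29,z→50 41:w→48,b→41,t→40,z→51 42:w→51,b→42,t→42,z→33 43:w→43,b→43,t→34,z→52 44:w→50,b→44,t→43,z→53 45:w→51,b→45,t→44,z→54 46:w→46,b→43,t→46,z→55 47:w→47,b→29,t→29,z→56 48:w→48,b→29,t→47,z→57 49:w→57,b→49,t→49,z→33 50:w→56,b→50,t→43,z→53 51:w→57,b→51,t→50,z→54 52:w→34,b→52,t→34,z→52 53:w→34,b→53,t→52,z→53 54:w→34,b→54,t→53,z→54 55:w→34,b→52,t→55,z→55 56:w→56,b→43,t→43,z→58 57:w→57,b→43,t→56,z→59 58:w→34,b→52,t→52,z→58 59:w→34,b→52,t→58,z→59.
'wwwbt': |S_i|=[69, 61, 45, 26, 8, 2] end={s15,s43} — reject; 5/5 del acc.
'bwttt': |S_i|=[69, 52, 37, 20, 7, 2] end={s15,s43} rej; 5/5 deletions ∈↓L.
'ttzzw': |S_i|=[69, 58, 44, 29, 13, 2] end={s41,s43} rej; 5/5 single-dels accept.
3 obstructions.

min(Σ*\↓L) = [wwwbt, bwttt, ttzzw].


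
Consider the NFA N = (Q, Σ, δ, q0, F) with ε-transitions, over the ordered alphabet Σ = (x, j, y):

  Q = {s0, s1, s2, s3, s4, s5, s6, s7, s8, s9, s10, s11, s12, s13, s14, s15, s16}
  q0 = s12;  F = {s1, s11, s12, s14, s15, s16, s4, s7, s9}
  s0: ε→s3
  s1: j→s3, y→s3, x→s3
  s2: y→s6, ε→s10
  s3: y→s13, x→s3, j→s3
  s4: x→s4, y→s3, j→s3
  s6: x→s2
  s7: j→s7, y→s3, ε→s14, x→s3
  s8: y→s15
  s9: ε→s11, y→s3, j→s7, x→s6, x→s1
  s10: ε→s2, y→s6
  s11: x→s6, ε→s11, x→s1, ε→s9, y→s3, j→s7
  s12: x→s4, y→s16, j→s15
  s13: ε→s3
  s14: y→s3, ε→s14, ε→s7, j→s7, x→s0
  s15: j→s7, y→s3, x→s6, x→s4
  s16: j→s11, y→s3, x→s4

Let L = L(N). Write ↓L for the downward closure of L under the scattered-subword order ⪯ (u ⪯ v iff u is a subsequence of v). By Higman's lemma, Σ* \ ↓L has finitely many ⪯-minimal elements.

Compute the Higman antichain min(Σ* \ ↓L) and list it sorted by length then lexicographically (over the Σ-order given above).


|Q|=17, |F|=9, |δ|=47 (10 ε).
min D↑ (8 st, q0=0, F={4}): 0:x→1,j→2,y→3 1:x→1,j→4,y→4 2:x→1,j→5,y→4 3:x→1,j→6,y→4 4:x→4,j→4,y→4 5:x→4,j→5,y→4 6:x→7,j→5,y→4 7:x→4,j→4,y→4 [Hopcroft].
'xj': |S_i|=[15, 8, 2] end={s13,s3} ∉↓L; 2/2 deletions ∈↓L.
'xy': N↓-sim [15, 8, 5] end={s10,s13,s2,s3,s6} rej; 2/2 del acc.
'jy': run [15, 13, 5] end={s10,s13,s2,s3,s6} — reject; 2/2 del acc.
'yy': N↓-sim [15, 13, 5] end={s10,s13,s2,s3,s6} rej; 2/2 single-dels accept.
'jjx': N↓-sim [15, 13, 5, 3] end={s0,s13,s3} — reject; 3/3 del acc.
'yjxx': N↓-sim [15, 13, 11, 7, 5] end={s10,s13,s2,s3,s6} — reject; 4/4 single-dels accept.
6 minimals (antichain).

Antichain: [xj, xy, jy, yy, jjx, yjxx].


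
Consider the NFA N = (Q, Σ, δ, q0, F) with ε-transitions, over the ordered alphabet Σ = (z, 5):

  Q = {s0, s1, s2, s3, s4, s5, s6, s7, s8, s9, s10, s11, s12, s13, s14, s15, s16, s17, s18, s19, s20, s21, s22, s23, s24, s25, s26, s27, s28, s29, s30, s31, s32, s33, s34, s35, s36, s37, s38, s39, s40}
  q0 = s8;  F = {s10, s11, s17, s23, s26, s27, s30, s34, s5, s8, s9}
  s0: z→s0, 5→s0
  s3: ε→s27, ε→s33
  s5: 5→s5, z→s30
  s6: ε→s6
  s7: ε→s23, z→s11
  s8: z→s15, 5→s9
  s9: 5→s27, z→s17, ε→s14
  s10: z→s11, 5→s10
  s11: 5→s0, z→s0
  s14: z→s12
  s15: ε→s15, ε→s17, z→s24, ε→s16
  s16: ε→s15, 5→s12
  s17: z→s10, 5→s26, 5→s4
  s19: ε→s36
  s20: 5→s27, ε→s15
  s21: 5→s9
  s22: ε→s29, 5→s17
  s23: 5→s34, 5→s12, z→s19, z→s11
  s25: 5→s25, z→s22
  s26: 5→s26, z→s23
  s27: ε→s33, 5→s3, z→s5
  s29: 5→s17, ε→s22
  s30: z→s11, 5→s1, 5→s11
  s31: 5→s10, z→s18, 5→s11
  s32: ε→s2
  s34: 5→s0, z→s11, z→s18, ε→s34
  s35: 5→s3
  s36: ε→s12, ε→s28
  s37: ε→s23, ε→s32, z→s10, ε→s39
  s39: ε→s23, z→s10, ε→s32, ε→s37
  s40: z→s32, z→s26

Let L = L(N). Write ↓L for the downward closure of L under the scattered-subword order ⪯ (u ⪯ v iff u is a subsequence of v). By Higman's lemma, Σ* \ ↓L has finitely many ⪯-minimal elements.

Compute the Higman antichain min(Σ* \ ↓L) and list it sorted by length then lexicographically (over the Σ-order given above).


min(Σ*\↓L) = [zzzz, zzz5, z5z55, 55zz5z, 55zz55].

|Q|=41, |F|=11, |δ|=71 (24 ε).
min D↑ (12 st, q0=0, F={9}): 0:z→1,5→2 1:z→3,5→4 2:z→1,5→5 3:z→6,5→3 4:z→7,5→4 5:z→8,5→5 6:z→9,5→9 7:z→6,5→10 8:z→11,5→8 9:z→9,5→9 10:z→6,5→9 11:z→6,5→6.
'zzzz': run [25, 19, 13, 7, 1] end={s0} ∉↓L; 4/4 del acc.
'zzz5': N↓-sim [25, 19, 13, 7, 1] end={s0} rej; 4/4 del acc.
'z5z55': run [25, 19, 15, 11, 6, 1] end={s0} rej; 5/5 del acc.
'55zz5z': |S_i|=[25, 21, 18, 12, 9, 3, 1] end={s0} rej; 6/6 deletions ∈↓L.
'55zz55': run [25, 21, 18, 12, 9, 3, 1] end={s0} ∉↓L; 6/6 del acc.
5 minimals (antichain).


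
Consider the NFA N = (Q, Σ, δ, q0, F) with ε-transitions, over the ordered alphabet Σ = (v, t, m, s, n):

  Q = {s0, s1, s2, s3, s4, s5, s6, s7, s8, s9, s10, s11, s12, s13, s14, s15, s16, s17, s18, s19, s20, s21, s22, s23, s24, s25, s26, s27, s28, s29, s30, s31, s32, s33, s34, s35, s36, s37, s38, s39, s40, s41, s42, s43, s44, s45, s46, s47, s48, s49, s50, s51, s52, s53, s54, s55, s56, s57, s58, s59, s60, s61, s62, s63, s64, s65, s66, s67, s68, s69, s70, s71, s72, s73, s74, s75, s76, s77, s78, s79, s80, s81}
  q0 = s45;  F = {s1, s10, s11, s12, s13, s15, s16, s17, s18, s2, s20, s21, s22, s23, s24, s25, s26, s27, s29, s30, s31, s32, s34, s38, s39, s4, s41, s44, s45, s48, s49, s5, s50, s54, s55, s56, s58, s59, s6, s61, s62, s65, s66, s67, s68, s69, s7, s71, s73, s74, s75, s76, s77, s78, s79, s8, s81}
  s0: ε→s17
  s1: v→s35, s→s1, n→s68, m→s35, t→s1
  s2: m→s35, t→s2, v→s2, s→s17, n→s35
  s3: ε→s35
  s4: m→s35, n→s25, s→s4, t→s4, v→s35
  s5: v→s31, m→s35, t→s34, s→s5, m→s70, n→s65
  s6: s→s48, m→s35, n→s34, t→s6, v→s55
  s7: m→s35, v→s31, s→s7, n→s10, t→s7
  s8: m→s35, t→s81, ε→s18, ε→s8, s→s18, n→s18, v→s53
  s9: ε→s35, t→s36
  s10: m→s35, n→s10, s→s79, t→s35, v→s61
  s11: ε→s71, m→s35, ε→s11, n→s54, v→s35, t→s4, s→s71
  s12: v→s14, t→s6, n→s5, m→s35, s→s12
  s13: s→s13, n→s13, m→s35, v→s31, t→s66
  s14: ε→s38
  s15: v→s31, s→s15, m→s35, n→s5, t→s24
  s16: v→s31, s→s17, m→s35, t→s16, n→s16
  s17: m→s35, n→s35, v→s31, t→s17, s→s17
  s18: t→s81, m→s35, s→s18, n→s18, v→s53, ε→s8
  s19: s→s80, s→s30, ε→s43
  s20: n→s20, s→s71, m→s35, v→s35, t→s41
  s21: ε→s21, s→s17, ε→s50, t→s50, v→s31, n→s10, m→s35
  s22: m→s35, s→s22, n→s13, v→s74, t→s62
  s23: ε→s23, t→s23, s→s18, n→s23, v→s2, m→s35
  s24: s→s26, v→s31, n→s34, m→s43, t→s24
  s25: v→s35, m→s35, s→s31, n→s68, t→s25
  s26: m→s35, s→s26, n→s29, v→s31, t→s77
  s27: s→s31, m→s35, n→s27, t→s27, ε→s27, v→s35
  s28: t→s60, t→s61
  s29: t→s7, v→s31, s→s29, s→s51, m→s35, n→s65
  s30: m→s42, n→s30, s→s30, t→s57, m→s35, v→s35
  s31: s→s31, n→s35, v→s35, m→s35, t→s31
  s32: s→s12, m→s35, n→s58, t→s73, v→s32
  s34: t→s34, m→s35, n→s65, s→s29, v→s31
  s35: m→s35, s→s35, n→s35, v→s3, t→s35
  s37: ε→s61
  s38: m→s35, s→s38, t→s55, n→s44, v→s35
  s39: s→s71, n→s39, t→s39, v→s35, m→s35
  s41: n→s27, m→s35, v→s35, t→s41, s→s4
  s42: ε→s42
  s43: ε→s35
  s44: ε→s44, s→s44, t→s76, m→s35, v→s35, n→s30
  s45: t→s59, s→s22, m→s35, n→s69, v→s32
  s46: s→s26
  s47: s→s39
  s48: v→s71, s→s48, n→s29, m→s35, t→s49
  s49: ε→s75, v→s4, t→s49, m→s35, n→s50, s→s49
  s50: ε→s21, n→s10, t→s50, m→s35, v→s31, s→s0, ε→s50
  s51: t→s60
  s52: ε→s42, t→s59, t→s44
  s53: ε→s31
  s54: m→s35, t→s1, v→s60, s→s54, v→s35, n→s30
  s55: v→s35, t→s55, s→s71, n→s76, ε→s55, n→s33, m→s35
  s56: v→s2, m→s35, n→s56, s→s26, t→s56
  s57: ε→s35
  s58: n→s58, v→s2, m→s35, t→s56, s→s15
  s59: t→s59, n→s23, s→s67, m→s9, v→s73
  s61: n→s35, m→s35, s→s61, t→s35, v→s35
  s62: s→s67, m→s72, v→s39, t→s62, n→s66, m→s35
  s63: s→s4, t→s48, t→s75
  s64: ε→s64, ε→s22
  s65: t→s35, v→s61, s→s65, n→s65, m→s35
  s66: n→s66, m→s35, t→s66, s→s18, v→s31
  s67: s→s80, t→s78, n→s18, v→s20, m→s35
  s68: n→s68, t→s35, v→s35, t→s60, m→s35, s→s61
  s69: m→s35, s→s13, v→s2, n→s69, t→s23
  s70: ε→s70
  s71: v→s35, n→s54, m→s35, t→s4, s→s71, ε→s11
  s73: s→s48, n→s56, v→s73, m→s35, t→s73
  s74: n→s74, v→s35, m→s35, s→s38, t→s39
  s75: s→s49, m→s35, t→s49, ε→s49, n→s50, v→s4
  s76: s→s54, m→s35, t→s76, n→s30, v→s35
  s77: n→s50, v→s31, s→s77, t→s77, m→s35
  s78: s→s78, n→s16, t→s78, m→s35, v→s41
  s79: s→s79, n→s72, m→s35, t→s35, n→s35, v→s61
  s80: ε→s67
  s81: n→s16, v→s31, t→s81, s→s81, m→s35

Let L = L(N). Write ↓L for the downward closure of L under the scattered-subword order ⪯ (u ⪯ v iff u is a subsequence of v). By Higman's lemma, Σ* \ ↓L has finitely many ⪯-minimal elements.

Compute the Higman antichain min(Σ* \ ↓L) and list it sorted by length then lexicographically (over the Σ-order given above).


min(Σ*\↓L) = [m, svv, nvn, vsnnt, tstnsn].

|Q|=82, |F|=57, |δ|=342 (31 ε).
min D↑ (54 st, q0=0, F={3}): 0:v→1,t→2,m→3,s→4,n→5 1:v→1,t→6,m→3,s→7,n→8 2:v→6,t→2,m→3,s→9,n→10 3:v→3,t→3,m→3,s→3,n→3 4:v→11,t→12,m→3,s→4,n→13 5:v→14,t→10,m→3,s→13,n→5 6:v→6,t→6,m→3,s→15,n→16 7:v→17,t→18,m→3,s→7,n→19 8:v→14,t→16,m→3,s→20,n→8 9:v→21,t→22,m→3,s→9,n→23 10:v→14,t→10,m→3,s→23,n→10 11:v→3,t→24,m→3,s→17,n→11 12:v→24,t→12,m→3,s→9,n→25 13:v→26,t→25,m→3,s→13,n→13 14:v→14,t→14,m→3,s→27,n→3 15:v→28,t→29,m→3,s→15,n→30 16:v→14,t→16,m→3,s→31,n→16 17:v→3,t→32,m→3,s→17,n→33 18:v→32,t→18,m→3,s→15,n→34 19:v→26,t→34,m→3,s→19,n→35 20:v→26,t→36,m→3,s→20,n→19 21:v→3,t→37,m→3,s→28,n→21 22:v→37,t→22,m→3,s→22,n→38 23:v→26,t→39,m→3,s→23,n→23 24:v→3,t→24,m→3,s→28,n→24 25:v→26,t→25,m→3,s→23,n→25 26:v→3,t→26,m→3,s→26,n→3 27:v→26,t→27,m→3,s→27,n→3 28:v→3,t→40,m→3,s→28,n→41 29:v→40,t→29,m→3,s→29,n→42 30:v→26,t→43,m→3,s→30,n→35 31:v→26,t→44,m→3,s→31,n→30 32:v→3,t→32,m→3,s→28,n→45 33:v→3,t→45,m→3,s→33,n→46 34:v→26,t→34,m→3,s→30,n→35 35:v→47,t→3,m→3,s→35,n→35 36:v→26,t→36,m→3,s→31,n→34 37:v→3,t→37,m→3,s→40,n→48 38:v→26,t→38,m→3,s→27,n→38 39:v→26,t→39,m→3,s→39,n→38 40:v→3,t→40,m→3,s→40,n→49 41:v→3,t→50,m→3,s→41,n→46 42:v→26,t→42,m→3,s→27,n→51 43:v→26,t→43,m→3,s→43,n→51 44:v→26,t→44,m→3,s→44,n→42 45:v→3,t→45,m→3,s→41,n→46 46:v→3,t→3,m→3,s→46,n→46 47:v→3,t→3,m→3,s→47,n→3 48:v→3,t→48,m→3,s→26,n→48 49:v→3,t→49,m→3,s→26,n→52 50:v→3,t→50,m→3,s→50,n→52 51:v→47,t→3,m→3,s→53,n→51 52:v→3,t→3,m→3,s→47,n→52 53:v→47,t→3,m→3,s→53,n→3.
'm': |S_i|=[73, 8] end={s3,s35,s36,s42,s43,s70,s72,s9} rej; 1/1 deletions ∈↓L.
'svv': run [73, 62, 27, 3] end={s3,s35,s60} — reject; 3/3 single-dels accept.
'nvn': N↓-sim [73, 56, 8, 2] end={s3,s35} — reject; 3/3 del acc.
'vsnnt': N↓-sim [73, 56, 45, 29, 12, 4] end={s3,s35,s57,s60} — reject; 5/5 single-dels accept.
'tstnsn': run [73, 59, 42, 26, 16, 8, 3] end={s3,s35,s72} rej; 6/6 del acc.
5 obstructions.


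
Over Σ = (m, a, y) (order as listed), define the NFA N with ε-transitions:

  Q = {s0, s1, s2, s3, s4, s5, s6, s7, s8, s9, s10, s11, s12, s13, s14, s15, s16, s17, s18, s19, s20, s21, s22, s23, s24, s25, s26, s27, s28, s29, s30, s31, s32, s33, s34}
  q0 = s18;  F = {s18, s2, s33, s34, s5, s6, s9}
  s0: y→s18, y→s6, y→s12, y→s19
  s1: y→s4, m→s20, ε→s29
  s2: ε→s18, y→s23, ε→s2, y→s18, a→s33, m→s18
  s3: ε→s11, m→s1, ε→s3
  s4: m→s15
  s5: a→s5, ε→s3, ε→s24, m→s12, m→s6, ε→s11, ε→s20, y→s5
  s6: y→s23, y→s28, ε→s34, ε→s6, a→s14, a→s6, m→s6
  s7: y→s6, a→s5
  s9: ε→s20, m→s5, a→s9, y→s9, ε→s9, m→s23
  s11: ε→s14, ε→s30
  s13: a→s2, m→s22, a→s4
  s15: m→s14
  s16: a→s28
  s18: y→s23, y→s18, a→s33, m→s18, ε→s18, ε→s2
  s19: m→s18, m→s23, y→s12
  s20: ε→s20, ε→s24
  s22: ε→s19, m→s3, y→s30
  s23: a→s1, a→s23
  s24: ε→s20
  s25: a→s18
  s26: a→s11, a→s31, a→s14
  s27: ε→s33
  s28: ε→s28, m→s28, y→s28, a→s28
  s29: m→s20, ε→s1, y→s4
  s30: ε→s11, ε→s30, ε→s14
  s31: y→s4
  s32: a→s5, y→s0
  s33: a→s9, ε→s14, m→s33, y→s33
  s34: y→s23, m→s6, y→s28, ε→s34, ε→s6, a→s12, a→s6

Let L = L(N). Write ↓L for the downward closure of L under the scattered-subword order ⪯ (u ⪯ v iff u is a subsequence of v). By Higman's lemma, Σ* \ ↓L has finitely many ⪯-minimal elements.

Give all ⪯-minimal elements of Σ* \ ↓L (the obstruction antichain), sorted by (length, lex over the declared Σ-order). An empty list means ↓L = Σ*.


min(Σ*\↓L) = [aammy].

|Q|=35, |F|=7, |δ|=93 (30 ε).
min D↑ (6 st, q0=0, F={5}): 0:m→0,a→1,y→0 1:m→1,a→2,y→1 2:m→3,a→2,y→2 3:m→4,a→3,y→3 4:m→4,a→4,y→5 5:m→5,a→5,y→5.
'aammy': N↓-sim [20, 18, 17, 16, 12, 9] end={s1,s14,s15,s20,s23,s24,s28,s29,s4} rej; 5/5 single-dels accept.
1 obstructions.


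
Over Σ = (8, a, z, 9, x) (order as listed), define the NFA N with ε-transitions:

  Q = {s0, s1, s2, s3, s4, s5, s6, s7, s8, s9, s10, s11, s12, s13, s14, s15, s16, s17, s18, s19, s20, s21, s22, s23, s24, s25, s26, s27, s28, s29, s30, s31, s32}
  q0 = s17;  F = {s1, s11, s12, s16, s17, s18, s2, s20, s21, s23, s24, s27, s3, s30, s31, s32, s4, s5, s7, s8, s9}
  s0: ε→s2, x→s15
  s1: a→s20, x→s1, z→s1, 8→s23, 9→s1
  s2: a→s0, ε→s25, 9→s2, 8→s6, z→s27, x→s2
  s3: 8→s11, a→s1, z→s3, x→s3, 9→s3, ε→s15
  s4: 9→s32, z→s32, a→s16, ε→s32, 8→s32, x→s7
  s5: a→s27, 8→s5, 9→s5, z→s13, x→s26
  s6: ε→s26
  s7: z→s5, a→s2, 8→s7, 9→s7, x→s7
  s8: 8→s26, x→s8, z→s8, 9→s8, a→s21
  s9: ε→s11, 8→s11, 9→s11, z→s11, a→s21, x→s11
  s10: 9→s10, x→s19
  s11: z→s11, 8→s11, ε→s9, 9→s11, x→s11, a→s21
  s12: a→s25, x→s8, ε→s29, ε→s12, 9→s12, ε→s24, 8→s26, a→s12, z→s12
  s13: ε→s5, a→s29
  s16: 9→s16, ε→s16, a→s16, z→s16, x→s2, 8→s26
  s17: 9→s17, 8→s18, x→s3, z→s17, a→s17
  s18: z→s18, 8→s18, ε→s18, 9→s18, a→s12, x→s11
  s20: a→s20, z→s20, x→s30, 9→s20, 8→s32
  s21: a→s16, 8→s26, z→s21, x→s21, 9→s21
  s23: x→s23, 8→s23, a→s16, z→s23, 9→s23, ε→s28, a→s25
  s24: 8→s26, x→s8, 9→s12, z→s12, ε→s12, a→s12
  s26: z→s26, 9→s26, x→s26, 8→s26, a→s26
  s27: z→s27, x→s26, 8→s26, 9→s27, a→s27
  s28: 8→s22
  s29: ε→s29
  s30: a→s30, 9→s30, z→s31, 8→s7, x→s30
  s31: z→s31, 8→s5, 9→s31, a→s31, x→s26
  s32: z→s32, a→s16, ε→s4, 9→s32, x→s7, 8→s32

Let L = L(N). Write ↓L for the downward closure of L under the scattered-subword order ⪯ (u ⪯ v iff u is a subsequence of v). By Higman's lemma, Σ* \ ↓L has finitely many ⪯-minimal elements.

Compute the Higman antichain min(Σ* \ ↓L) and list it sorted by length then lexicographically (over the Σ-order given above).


min(Σ*\↓L) = [8a8, xaaxzx].

|Q|=33, |F|=21, |δ|=134 (17 ε).
min D↑ (19 st, q0=0, F={6}): 0:8→1,a→0,z→0,9→0,x→2 1:8→1,a→3,z→1,9→1,x→4 2:8→4,a→5,z→2,9→2,x→2 3:8→6,a→3,z→3,9→3,x→7 4:8→4,a→8,z→4,9→4,x→4 5:8→9,a→10,z→5,9→5,x→5 6:8→6,a→6,z→6,9→6,x→6 7:8→6,a→8,z→7,9→7,x→7 8:8→6,a→11,z→8,9→8,x→8 9:8→9,a→11,z→9,9→9,x→9 10:8→12,a→10,z→10,9→10,x→13 11:8→6,a→11,z→11,9→11,x→14 12:8→12,a→11,z→12,9→12,x→15 13:8→15,a→13,z→16,9→13,x→13 14:8→6,a→14,z→17,9→14,x→14 15:8→15,a→14,z→18,9→15,x→15 16:8→18,a→16,z→16,9→16,x→6 17:8→6,a→17,z→17,9→17,x→6 18:8→18,a→17,z→18,9→18,x→6 [Hopcroft].
'8a8': |S_i|=[30, 24, 13, 2] end={s26,s6} rej; 3/3 del acc.
'xaaxzx': run [30, 26, 22, 17, 13, 6, 1] end={s26} ∉↓L; 6/6 del acc.
2 minimals (antichain).


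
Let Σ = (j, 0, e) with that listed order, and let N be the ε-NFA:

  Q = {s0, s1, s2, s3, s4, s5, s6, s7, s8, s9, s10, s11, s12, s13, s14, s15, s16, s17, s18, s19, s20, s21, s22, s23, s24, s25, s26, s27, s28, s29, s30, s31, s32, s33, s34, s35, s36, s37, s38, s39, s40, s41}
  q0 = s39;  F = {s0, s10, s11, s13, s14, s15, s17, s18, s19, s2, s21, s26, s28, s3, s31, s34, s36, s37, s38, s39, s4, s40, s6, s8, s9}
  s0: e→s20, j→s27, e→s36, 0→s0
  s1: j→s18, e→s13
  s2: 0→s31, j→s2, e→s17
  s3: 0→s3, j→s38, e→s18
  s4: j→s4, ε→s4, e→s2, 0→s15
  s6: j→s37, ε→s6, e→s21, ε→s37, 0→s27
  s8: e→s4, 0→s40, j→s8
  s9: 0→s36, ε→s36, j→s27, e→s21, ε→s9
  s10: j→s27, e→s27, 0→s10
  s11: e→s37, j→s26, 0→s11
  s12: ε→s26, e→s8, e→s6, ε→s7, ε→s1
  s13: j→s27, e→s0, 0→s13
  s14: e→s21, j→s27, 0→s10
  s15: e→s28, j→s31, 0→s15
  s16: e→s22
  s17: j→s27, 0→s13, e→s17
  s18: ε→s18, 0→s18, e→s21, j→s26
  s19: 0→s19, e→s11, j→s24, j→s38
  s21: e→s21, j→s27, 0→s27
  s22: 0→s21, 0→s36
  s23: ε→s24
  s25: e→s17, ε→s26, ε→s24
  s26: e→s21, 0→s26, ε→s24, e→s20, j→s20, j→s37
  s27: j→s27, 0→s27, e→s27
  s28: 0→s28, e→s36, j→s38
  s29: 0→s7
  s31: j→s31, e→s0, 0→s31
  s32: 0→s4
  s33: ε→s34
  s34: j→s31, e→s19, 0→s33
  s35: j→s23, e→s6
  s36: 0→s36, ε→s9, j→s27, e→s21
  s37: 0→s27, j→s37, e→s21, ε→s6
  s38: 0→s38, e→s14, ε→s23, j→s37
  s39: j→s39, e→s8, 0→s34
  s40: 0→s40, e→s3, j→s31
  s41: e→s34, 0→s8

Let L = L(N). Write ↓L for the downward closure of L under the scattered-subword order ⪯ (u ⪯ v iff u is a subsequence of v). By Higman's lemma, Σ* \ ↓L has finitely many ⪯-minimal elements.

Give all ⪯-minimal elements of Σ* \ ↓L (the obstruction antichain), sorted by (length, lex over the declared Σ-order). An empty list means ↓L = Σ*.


|Q|=42, |F|=25, |δ|=113 (17 ε).
min D↑ (24 st, q0=0, F={13}): 0:j→0,0→1,e→2 1:j→3,0→1,e→4 2:j→2,0→5,e→6 3:j→3,0→3,e→7 4:j→8,0→4,e→9 5:j→3,0→5,e→10 6:j→6,0→11,e→12 7:j→13,0→7,e→14 8:j→15,0→8,e→16 9:j→17,0→9,e→15 10:j→8,0→10,e→18 11:j→3,0→11,e→19 12:j→12,0→3,e→20 13:j→13,0→13,e→13 14:j→13,0→14,e→21 15:j→15,0→13,e→21 16:j→13,0→22,e→21 17:j→15,0→17,e→21 18:j→17,0→18,e→21 19:j→8,0→19,e→14 20:j→13,0→23,e→20 21:j→13,0→13,e→21 22:j→13,0→22,e→13 23:j→13,0→23,e→7 [Hopcroft].
'0jej': N↓-sim [30, 25, 15, 8, 1] end={s27} ∉↓L; 4/4 deletions ∈↓L.
'0ejj0': run [30, 25, 19, 11, 5, 1] end={s27} — reject; 5/5 deletions ∈↓L.
'0eee0': run [30, 25, 19, 13, 5, 1] end={s27} — reject; 5/5 deletions ∈↓L.
'eeeej': |S_i|=[30, 27, 24, 20, 10, 1] end={s27} rej; 5/5 deletions ∈↓L.
'0eje0e': |S_i|=[30, 25, 19, 11, 5, 2, 1] end={s27} rej; 6/6 deletions ∈↓L.
5 minimals (antichain).

min(Σ*\↓L) = [0jej, 0ejj0, 0eee0, eeeej, 0eje0e].


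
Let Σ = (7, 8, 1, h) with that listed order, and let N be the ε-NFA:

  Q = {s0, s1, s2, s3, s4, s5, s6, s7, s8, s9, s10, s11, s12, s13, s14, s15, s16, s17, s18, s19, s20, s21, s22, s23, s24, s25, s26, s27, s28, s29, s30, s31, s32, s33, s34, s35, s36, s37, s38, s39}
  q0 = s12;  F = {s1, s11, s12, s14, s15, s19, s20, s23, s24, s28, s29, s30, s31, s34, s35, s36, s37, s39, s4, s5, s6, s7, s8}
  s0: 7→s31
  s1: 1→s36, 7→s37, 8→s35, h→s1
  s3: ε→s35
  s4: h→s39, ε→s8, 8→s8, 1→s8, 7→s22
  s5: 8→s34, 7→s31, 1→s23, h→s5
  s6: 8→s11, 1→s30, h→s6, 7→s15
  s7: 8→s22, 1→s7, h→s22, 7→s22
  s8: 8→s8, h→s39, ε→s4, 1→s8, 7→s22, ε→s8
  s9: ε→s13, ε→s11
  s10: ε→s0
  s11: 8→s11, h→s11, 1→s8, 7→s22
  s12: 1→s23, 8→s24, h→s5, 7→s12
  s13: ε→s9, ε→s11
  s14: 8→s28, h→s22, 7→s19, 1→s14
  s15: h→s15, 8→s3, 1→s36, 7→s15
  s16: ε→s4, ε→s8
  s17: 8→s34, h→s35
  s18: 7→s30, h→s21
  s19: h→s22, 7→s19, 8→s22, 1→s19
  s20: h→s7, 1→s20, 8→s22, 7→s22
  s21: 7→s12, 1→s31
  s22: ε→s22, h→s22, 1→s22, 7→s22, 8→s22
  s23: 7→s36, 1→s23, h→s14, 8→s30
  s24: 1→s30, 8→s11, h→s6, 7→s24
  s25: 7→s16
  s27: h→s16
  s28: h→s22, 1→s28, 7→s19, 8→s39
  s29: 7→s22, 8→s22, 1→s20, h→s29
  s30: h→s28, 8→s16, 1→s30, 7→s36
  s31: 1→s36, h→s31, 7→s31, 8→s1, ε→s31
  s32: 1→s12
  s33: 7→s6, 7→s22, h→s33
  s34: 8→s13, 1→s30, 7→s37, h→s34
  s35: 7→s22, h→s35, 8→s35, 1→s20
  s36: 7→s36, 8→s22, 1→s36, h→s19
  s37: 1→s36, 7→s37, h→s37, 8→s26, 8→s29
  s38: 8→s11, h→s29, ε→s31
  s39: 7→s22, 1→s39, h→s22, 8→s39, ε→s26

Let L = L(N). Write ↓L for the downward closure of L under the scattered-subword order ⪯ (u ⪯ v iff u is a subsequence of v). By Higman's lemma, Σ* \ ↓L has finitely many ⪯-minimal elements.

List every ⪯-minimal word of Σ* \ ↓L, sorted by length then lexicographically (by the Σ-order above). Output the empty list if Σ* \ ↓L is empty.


|Q|=40, |F|=23, |δ|=127 (15 ε).
min D↑ (23 st, q0=0, F={11}): 0:7→0,8→1,1→2,h→3 1:7→1,8→4,1→5,h→6 2:7→7,8→5,1→2,h→8 3:7→9,8→10,1→2,h→3 4:7→11,8→4,1→12,h→4 5:7→7,8→12,1→5,h→13 6:7→14,8→4,1→5,h→6 7:7→7,8→11,1→7,h→15 8:7→15,8→13,1→8,h→11 9:7→9,8→16,1→7,h→9 10:7→17,8→4,1→5,h→10 11:7→11,8→11,1→11,h→11 12:7→11,8→12,1→12,h→18 13:7→15,8→18,1→13,h→11 14:7→14,8→19,1→7,h→14 15:7→15,8→11,1→15,h→11 16:7→17,8→19,1→7,h→16 17:7→17,8→20,1→7,h→17 18:7→11,8→18,1→18,h→11 19:7→11,8→19,1→21,h→19 20:7→11,8→11,1→21,h→20 21:7→11,8→11,1→21,h→22 22:7→11,8→11,1→22,h→11 (ε-aug+det+¬).
'887': |S_i|=[29, 24, 14, 1] end={s22} ∉↓L; 3/3 del acc.
'178': N↓-sim [29, 14, 3, 1] end={s22} — reject; 3/3 single-dels accept.
'1hh': run [29, 14, 7, 1] end={s22} ∉↓L; 3/3 del acc.
'h718': N↓-sim [29, 27, 13, 5, 1] end={s22} ∉↓L; 4/4 deletions ∈↓L.
'h8788': N↓-sim [29, 27, 21, 8, 5, 1] end={s22} rej; 5/5 single-dels accept.
5 minimals (antichain).

Antichain: [887, 178, 1hh, h718, h8788].
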